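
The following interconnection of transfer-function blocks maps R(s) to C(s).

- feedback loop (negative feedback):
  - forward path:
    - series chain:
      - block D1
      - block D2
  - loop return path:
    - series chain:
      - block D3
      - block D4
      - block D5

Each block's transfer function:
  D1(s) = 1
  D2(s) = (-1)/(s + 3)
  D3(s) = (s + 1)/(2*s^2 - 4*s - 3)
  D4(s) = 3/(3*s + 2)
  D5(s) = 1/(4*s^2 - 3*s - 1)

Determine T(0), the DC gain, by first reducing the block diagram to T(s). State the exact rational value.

The answer is -2/5.

Reasoning:
Step 1. reduce the series chain D1, D2 = (-1)/(s + 3)
Step 2. series reduction of D3, D4, D5 = (3*s + 3)/(24*s^5 - 50*s^4 - 50*s^3 + 35*s^2 + 35*s + 6)
Step 3. collapse the loop ((D1*D2) forward, (D3*D4*D5) return) = (-24*s^5 + 50*s^4 + 50*s^3 - 35*s^2 - 35*s - 6)/(24*s^6 + 22*s^5 - 200*s^4 - 115*s^3 + 140*s^2 + 108*s + 15)
The step-3 result is T(s). Setting s = 0: T(0) = -6/15 = -2/5.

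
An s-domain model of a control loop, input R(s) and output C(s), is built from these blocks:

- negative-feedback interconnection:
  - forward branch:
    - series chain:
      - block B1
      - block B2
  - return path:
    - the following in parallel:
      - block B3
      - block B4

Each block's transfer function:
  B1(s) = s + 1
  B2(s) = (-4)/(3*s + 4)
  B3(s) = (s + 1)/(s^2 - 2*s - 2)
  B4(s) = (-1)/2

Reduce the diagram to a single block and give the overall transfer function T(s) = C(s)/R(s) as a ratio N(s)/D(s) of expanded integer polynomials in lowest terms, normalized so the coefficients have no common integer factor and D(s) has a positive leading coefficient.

The answer is (-4*s^3 + 4*s^2 + 16*s + 8)/(5*s^3 - 8*s^2 - 30*s - 16).

Reasoning:
Step 1 - cascade B1, B2 gives (-4*s - 4)/(3*s + 4)
Step 2 - sum the parallel branches B3, B4 gives (-s^2 + 4*s + 4)/(2*s^2 - 4*s - 4)
Step 3 - feedback reduction of (B1*B2), (B3+B4): this yields T(s), and no further normalization is needed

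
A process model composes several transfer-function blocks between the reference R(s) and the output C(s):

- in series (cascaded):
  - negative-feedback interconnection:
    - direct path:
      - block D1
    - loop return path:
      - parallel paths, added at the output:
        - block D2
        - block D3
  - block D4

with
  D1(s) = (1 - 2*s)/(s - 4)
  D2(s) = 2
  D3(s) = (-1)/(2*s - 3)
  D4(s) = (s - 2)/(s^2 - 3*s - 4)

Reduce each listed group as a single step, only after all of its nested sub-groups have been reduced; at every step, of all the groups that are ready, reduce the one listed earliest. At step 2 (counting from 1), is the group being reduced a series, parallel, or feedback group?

The answer is feedback.

Reasoning:
[1] add D2, D3 (parallel)
[2] apply the feedback formula to D1, (D2+D3)
[3] series reduction of [D1/(1+D1*(D2+D3))], D4
Step 2 collapses a feedback group.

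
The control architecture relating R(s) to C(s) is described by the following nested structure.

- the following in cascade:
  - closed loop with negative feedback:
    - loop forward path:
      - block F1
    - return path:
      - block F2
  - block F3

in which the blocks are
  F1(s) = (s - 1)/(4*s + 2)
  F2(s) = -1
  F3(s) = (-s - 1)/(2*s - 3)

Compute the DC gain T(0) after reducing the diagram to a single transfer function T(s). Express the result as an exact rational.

First reduce the diagram to T(s).

1. apply the feedback formula to F1, F2 gives (s - 1)/(3*s + 3)
2. multiply [F1/(1+F1*F2)], F3 (series) gives (1 - s)/(6*s - 9)
That last expression is T(s); at s = 0 only the constant terms survive, so T(0) = 1/(-9) = -1/9.

Answer: -1/9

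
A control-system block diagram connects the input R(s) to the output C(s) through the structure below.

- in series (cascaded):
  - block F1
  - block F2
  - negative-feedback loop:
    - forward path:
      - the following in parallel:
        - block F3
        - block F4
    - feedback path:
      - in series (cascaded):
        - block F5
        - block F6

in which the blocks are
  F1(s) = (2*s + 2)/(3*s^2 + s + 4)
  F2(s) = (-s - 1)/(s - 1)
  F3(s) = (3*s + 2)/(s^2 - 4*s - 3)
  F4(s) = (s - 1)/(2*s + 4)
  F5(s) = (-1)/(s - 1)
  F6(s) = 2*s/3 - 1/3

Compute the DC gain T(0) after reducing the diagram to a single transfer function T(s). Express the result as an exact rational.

Step 1: combine F3, F4 in parallel gives (s^3 + s^2 + 17*s + 11)/(2*s^3 - 4*s^2 - 22*s - 12)
Step 2: combine F5, F6 in series gives (1 - 2*s)/(3*s - 3)
Step 3: close the feedback loop around (F3+F4), (F5*F6) gives (3*s^4 + 48*s^2 - 18*s - 33)/(4*s^4 - 19*s^3 - 87*s^2 + 25*s + 47)
Step 4: combine F1, F2, [(F3+F4)/(1+(F3+F4)*(F5*F6))] in series gives (-6*s^5 - 18*s^4 - 120*s^3 - 276*s^2 - 234*s - 66)/(12*s^6 - 53*s^5 - 264*s^4 - 88*s^3 - 182*s^2 + 147*s + 188)
The step-4 result is T(s). Setting s = 0: T(0) = -66/188 = -33/94.

Answer: -33/94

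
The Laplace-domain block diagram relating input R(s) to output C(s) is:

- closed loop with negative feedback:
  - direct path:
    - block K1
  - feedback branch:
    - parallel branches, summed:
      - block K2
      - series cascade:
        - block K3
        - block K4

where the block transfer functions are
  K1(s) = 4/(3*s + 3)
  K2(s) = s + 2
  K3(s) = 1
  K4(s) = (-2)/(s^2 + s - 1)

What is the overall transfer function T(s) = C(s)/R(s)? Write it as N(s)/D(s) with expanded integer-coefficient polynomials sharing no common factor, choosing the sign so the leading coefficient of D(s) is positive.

The answer is (4*s^2 + 4*s - 4)/(7*s^3 + 18*s^2 + 4*s - 19).

Reasoning:
[1] cascade K3, K4 -> (-2)/(s^2 + s - 1)
[2] sum the parallel branches K2, (K3*K4) -> (s^3 + 3*s^2 + s - 4)/(s^2 + s - 1)
[3] apply the feedback formula to K1, (K2+(K3*K4)): this yields T(s), and no further normalization is needed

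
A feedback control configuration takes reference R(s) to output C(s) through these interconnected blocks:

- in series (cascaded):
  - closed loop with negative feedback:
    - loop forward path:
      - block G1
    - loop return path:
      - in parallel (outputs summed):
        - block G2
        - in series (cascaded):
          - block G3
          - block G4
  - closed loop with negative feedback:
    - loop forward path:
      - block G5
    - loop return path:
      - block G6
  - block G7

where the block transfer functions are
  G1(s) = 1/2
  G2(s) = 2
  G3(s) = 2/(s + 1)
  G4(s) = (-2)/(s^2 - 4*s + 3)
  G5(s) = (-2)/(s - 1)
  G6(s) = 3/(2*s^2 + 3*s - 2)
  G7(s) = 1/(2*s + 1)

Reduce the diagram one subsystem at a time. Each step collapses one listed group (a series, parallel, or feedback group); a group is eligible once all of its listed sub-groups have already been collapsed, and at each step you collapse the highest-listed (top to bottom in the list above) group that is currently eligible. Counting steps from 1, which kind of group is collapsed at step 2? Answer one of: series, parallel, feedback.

(1) combine G3, G4 in series
(2) sum the parallel branches G2, (G3*G4)
(3) collapse the loop (G1 forward, (G2+(G3*G4)) return)
(4) apply the feedback formula to G5, G6
(5) multiply [G1/(1+G1*(G2+(G3*G4)))], [G5/(1+G5*G6)], G7 (series)
Step 2 collapses a parallel group.

Therefore the answer is parallel.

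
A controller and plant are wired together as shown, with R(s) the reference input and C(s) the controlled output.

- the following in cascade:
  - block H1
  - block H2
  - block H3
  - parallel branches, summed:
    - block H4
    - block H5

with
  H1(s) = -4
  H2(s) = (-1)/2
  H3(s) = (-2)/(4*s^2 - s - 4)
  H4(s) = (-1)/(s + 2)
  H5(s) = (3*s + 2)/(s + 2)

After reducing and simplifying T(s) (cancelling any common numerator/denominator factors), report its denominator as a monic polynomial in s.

The answer is s^3 + 7*s^2/4 - 3*s/2 - 2.

Reasoning:
Step 1. add H4, H5 (parallel); result (3*s + 1)/(s + 2)
Step 2. reduce the series chain H1, H2, H3, (H4+H5); result (-12*s - 4)/(4*s^3 + 7*s^2 - 6*s - 8)
T(s) is the step-2 result (common factors already cancelled). Leading coefficient of the denominator: 4. Divide through by 4 for the monic polynomial.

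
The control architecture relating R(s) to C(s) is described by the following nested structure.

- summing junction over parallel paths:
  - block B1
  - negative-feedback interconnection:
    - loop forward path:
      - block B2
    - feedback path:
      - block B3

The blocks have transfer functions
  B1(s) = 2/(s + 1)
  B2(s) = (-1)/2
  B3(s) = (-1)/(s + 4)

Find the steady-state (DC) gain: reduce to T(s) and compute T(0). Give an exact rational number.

Answer: 14/9

Working:
(1) close the feedback loop around B2, B3, giving (-s - 4)/(2*s + 9)
(2) sum the parallel branches B1, [B2/(1+B2*B3)], giving (-s^2 - s + 14)/(2*s^2 + 11*s + 9)
DC gain: substitute s = 0 into T(s) from step 2: T(0) = 14/9.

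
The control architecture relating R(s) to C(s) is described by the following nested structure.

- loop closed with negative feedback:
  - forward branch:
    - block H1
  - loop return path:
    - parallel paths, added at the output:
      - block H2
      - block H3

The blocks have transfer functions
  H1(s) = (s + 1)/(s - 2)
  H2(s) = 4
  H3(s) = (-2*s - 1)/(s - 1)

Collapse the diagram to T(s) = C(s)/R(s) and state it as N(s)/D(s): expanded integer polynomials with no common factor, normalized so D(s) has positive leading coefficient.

The answer is (s^2 - 1)/(3*s^2 - 6*s - 3).

Reasoning:
1. add H2, H3 (parallel) = (2*s - 5)/(s - 1)
2. feedback reduction of H1, (H2+H3), giving the overall T(s)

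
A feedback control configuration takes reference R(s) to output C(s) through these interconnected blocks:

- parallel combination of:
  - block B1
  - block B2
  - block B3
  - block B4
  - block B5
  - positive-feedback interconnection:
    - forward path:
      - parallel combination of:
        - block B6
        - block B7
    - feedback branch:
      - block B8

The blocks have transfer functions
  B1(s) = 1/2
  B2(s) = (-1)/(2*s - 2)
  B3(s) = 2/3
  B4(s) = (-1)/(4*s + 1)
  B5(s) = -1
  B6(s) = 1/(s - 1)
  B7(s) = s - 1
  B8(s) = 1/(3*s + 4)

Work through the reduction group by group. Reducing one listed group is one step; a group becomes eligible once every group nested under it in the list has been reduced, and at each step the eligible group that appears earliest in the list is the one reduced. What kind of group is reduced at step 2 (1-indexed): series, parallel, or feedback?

Step 1 - reduce the parallel group B6, B7
Step 2 - reduce the feedback loop with forward (B6+B7) and return B8
Step 3 - reduce the parallel group B1, B2, B3, B4, B5, [(B6+B7)/(1-(B6+B7)*B8)]
So the answer for step 2 is feedback.

Hence the answer: feedback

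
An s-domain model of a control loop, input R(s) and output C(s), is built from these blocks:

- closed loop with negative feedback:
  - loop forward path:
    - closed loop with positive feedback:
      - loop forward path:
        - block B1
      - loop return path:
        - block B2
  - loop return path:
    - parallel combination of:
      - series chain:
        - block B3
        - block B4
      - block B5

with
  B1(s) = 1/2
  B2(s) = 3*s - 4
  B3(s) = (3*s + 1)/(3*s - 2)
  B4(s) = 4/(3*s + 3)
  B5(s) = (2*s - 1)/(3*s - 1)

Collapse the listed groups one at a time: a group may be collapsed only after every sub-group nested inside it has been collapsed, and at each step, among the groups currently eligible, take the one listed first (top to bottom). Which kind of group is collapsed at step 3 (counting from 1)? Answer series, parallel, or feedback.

The answer is parallel.

Reasoning:
1. collapse the loop (B1 forward, B2 return)
2. multiply B3, B4 (series)
3. add (B3*B4), B5 (parallel)
4. reduce the feedback loop with forward [B1/(1-B1*B2)] and return ((B3*B4)+B5)
The group at step 3 is a parallel group.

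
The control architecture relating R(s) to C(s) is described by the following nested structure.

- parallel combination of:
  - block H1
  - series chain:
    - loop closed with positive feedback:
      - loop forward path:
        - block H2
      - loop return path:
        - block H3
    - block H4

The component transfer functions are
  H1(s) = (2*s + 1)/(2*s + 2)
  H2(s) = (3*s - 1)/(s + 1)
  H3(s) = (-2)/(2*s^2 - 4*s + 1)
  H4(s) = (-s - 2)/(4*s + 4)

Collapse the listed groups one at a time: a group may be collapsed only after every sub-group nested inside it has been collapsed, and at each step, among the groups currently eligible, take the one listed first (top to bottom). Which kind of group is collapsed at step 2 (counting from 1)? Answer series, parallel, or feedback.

Answer: series

Working:
1. close the feedback loop around H2, H3
2. cascade [H2/(1-H2*H3)], H4
3. add H1, ([H2/(1-H2*H3)]*H4) (parallel)
Step 2: series.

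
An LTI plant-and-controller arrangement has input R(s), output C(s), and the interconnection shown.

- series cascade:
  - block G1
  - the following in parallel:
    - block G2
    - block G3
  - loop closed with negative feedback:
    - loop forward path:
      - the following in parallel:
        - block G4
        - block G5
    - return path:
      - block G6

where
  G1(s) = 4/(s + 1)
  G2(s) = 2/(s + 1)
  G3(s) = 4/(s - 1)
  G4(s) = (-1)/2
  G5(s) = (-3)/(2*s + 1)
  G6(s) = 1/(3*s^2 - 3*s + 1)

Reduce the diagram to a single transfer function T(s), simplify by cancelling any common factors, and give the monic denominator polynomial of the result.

1. combine G2, G3 in parallel; result (6*s + 2)/(s^2 - 1)
2. reduce the parallel group G4, G5; result (-2*s - 7)/(4*s + 2)
3. close the feedback loop around (G4+G5), G6; result (-6*s^3 - 15*s^2 + 19*s - 7)/(12*s^3 - 6*s^2 - 4*s - 5)
4. multiply G1, (G2+G3), [(G4+G5)/(1+(G4+G5)*G6)] (series); result (-144*s^4 - 408*s^3 + 336*s^2 - 16*s - 56)/(12*s^6 + 6*s^5 - 22*s^4 - 15*s^3 + 5*s^2 + 9*s + 5)
The result of step 4 is T(s) in lowest terms. Its denominator has leading coefficient 12; dividing the denominator through by 12 makes it monic.

Answer: s^6 + s^5/2 - 11*s^4/6 - 5*s^3/4 + 5*s^2/12 + 3*s/4 + 5/12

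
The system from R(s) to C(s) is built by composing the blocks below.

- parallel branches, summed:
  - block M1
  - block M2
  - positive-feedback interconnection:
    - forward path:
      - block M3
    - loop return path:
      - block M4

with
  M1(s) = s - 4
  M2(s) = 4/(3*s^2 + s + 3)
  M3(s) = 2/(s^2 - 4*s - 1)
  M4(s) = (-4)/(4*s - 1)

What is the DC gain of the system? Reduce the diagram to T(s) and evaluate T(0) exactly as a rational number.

Step 1. feedback reduction of M3, M4; result (8*s - 2)/(4*s^3 - 17*s^2 + 9)
Step 2. combine M1, M2, [M3/(1-M3*M4)] in parallel; result (12*s^6 - 95*s^5 + 183*s^4 + 36*s^3 + 39*s^2 + 13*s - 78)/(12*s^5 - 47*s^4 - 5*s^3 - 24*s^2 + 9*s + 27)
That last expression is T(s); at s = 0 only the constant terms survive, so T(0) = -78/27 = -26/9.

Answer: -26/9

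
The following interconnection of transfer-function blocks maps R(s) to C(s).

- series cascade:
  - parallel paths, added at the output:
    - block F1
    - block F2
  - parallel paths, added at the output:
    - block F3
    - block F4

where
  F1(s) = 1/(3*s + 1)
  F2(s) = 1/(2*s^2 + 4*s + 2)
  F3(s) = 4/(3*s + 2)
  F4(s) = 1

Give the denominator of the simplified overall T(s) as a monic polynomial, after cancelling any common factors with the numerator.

Step 1: add F1, F2 (parallel), giving (2*s^2 + 7*s + 3)/(6*s^3 + 14*s^2 + 10*s + 2)
Step 2: parallel reduction of F3, F4, giving (3*s + 6)/(3*s + 2)
Step 3: cascade (F1+F2), (F3+F4), giving (6*s^3 + 33*s^2 + 51*s + 18)/(18*s^4 + 54*s^3 + 58*s^2 + 26*s + 4)
That last expression is T(s), already simplified. Scaling its denominator by 1/18 (the reciprocal of the leading coefficient) yields the monic denominator.

Therefore the answer is s^4 + 3*s^3 + 29*s^2/9 + 13*s/9 + 2/9.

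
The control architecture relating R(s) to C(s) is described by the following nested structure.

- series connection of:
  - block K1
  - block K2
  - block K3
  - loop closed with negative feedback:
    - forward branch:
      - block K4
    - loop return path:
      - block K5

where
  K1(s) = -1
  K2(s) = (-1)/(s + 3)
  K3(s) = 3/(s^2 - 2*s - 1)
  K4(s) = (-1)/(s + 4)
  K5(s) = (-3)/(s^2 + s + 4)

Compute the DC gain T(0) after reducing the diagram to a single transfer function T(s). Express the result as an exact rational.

(1) close the feedback loop around K4, K5; result (-s^2 - s - 4)/(s^3 + 5*s^2 + 8*s + 19)
(2) series reduction of K1, K2, K3, [K4/(1+K4*K5)]; result (-3*s^2 - 3*s - 12)/(s^6 + 6*s^5 + 6*s^4 - 11*s^3 - 52*s^2 - 157*s - 57)
Step 2 gives the overall T(s). Then T(0) = -12/(-57) = 4/19.

Final answer: 4/19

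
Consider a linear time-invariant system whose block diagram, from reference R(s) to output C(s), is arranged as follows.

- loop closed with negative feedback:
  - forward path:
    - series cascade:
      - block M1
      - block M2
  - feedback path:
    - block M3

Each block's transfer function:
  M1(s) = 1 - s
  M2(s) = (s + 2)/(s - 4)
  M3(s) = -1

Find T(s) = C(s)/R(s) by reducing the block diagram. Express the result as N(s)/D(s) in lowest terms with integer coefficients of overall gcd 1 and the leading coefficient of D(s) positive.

[1] cascade M1, M2; result (-s^2 - s + 2)/(s - 4)
[2] close the feedback loop around (M1*M2), M3 - this is the overall T(s), already in the required normalized form

Answer: (-s^2 - s + 2)/(s^2 + 2*s - 6)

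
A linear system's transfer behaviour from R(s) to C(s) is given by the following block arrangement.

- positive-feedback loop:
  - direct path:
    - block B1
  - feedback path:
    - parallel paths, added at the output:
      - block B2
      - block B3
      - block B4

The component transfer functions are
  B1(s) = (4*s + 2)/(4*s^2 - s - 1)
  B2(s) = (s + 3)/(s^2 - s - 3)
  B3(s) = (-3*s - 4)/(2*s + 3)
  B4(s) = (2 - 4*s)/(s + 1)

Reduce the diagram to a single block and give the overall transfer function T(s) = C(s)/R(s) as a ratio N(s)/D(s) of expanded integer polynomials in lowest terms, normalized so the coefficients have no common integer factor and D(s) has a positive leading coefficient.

Step 1: reduce the parallel group B2, B3, B4; result (-11*s^4 - 2*s^3 + 61*s^2 + 61*s + 3)/(2*s^4 + 3*s^3 - 8*s^2 - 18*s - 9)
Step 2: apply the feedback formula to B1, (B2+B3+B4), giving the overall T(s)

Therefore the answer is (8*s^5 + 16*s^4 - 26*s^3 - 88*s^2 - 72*s - 18)/(8*s^6 + 54*s^5 - 7*s^4 - 307*s^3 - 376*s^2 - 107*s + 3).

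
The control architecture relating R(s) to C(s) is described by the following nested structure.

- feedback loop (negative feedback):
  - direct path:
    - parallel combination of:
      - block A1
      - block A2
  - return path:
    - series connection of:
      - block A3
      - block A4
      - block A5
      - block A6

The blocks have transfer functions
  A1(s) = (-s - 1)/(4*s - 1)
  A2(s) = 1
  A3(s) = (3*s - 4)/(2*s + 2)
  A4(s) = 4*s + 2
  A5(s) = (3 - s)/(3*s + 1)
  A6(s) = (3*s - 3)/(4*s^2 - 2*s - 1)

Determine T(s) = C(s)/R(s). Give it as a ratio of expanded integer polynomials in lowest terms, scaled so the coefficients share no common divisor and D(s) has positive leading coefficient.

Reducing step by step:

[1] add A1, A2 (parallel); result (3*s - 2)/(4*s - 1)
[2] series reduction of A3, A4, A5, A6; result (-18*s^4 + 87*s^3 - 102*s^2 - 3*s + 36)/(12*s^4 + 10*s^3 - 7*s^2 - 6*s - 1)
[3] feedback reduction of (A1+A2), (A3*A4*A5*A6): this yields T(s), and no further normalization is needed

Answer: (-36*s^5 - 6*s^4 + 41*s^3 + 4*s^2 - 9*s - 2)/(6*s^5 - 325*s^4 + 518*s^3 - 178*s^2 - 116*s + 71)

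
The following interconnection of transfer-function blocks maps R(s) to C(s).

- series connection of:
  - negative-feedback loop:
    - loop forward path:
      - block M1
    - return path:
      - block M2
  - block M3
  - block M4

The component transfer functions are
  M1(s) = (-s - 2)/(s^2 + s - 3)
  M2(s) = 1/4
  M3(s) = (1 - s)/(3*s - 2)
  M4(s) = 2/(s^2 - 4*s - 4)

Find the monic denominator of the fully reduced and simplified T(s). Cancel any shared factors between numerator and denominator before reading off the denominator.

Answer: s^5 - 47*s^4/12 - 25*s^3/3 + 18*s^2 + 20*s/3 - 28/3

Working:
Step 1: close the feedback loop around M1, M2 = (-4*s - 8)/(4*s^2 + 3*s - 14)
Step 2: multiply [M1/(1+M1*M2)], M3, M4 (series) = (8*s^2 + 8*s - 16)/(12*s^5 - 47*s^4 - 100*s^3 + 216*s^2 + 80*s - 112)
The result of step 2 is T(s) in lowest terms. Its denominator has leading coefficient 12; dividing the denominator through by 12 makes it monic.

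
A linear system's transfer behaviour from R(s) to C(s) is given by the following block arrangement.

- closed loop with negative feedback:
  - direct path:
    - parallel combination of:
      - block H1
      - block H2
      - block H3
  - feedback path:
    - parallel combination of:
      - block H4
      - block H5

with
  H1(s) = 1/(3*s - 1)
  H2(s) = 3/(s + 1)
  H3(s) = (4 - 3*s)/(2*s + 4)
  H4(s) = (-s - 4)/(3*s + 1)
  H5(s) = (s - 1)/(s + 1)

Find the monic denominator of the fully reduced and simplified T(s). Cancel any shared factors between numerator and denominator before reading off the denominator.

Reducing step by step:

Step 1 - parallel reduction of H1, H2, H3, giving (-9*s^3 + 26*s^2 + 47*s - 12)/(6*s^3 + 16*s^2 + 6*s - 4)
Step 2 - parallel reduction of H4, H5, giving (2*s^2 - 7*s - 5)/(3*s^2 + 4*s + 1)
Step 3 - apply the feedback formula to (H1+H2+H3), (H4+H5), giving (-27*s^5 + 42*s^4 + 236*s^3 + 178*s^2 - s - 12)/(187*s^4 + 45*s^3 - 455*s^2 - 161*s + 56)
The result of step 3 is T(s) in lowest terms. Its denominator has leading coefficient 187; dividing the denominator through by 187 makes it monic.

Answer: s^4 + 45*s^3/187 - 455*s^2/187 - 161*s/187 + 56/187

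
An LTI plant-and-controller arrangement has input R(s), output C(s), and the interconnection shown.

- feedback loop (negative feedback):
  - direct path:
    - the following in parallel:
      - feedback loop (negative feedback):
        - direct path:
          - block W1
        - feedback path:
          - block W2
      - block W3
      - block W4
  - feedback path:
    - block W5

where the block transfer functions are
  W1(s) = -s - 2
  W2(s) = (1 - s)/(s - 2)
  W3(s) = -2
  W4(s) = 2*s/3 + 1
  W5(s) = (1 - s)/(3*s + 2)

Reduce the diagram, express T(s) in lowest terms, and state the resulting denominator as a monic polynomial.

Step 1: collapse the loop (W1 forward, W2 return) -> (4 - s^2)/(s^2 + 2*s - 4)
Step 2: add [W1/(1+W1*W2)], W3, W4 (parallel) -> (2*s^3 - 2*s^2 - 14*s + 24)/(3*s^2 + 6*s - 12)
Step 3: apply the feedback formula to ([W1/(1+W1*W2)]+W3+W4), W5 -> (-6*s^4 + 2*s^3 + 46*s^2 - 44*s - 48)/(2*s^4 - 13*s^3 - 36*s^2 + 62*s)
No further cancellation is possible in the step-3 result, so that is T(s). Its denominator becomes monic after dividing by the leading coefficient 2.

Answer: s^4 - 13*s^3/2 - 18*s^2 + 31*s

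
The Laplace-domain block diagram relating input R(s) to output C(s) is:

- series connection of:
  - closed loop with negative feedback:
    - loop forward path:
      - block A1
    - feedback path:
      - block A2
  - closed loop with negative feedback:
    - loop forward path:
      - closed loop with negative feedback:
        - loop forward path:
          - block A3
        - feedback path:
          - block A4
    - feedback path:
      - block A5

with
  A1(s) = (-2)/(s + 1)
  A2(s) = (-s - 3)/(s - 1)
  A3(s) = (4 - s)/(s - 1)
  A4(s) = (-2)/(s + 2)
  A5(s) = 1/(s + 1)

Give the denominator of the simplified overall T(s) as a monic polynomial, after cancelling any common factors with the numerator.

[1] close the feedback loop around A1, A2 gives (2 - 2*s)/(s^2 + 2*s + 5)
[2] close the feedback loop around A3, A4 gives (-s^2 + 2*s + 8)/(s^2 + 3*s - 10)
[3] collapse the loop ([A3/(1+A3*A4)] forward, A5 return) gives (-s^3 + s^2 + 10*s + 8)/(s^3 + 3*s^2 - 5*s - 2)
[4] series reduction of [A1/(1+A1*A2)], [[A3/(1+A3*A4)]/(1+[A3/(1+A3*A4)]*A5)] gives (2*s^4 - 4*s^3 - 18*s^2 + 4*s + 16)/(s^5 + 5*s^4 + 6*s^3 + 3*s^2 - 29*s - 10)
T(s) is the step-4 result (common factors already cancelled). Leading coefficient of the denominator: 1, so no rescaling is needed.

Final answer: s^5 + 5*s^4 + 6*s^3 + 3*s^2 - 29*s - 10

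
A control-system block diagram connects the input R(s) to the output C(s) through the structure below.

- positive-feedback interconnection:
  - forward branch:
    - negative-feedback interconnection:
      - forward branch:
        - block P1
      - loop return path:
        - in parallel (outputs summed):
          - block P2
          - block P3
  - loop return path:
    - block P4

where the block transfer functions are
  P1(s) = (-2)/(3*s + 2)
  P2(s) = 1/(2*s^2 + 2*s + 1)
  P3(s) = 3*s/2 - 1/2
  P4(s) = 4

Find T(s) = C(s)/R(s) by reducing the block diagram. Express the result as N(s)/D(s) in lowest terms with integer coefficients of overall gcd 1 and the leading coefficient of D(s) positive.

The answer is (-4*s^2 - 4*s - 2)/(22*s^2 + 22*s + 9).

Reasoning:
1. combine P2, P3 in parallel: (6*s^3 + 4*s^2 + s + 1)/(4*s^2 + 4*s + 2)
2. close the feedback loop around P1, (P2+P3): (-4*s^2 - 4*s - 2)/(6*s^2 + 6*s + 1)
3. apply the feedback formula to [P1/(1+P1*(P2+P3))], P4, which is the overall transfer function T(s) = C(s)/R(s) in lowest terms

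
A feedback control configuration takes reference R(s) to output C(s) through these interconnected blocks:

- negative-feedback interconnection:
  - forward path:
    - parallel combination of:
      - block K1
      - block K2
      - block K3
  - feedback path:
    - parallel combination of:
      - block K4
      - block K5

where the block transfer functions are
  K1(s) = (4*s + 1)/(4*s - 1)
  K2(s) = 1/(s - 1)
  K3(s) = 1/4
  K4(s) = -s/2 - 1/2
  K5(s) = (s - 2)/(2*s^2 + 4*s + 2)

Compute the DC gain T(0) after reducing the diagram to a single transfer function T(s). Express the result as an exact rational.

The answer is -14/29.

Reasoning:
Step 1. reduce the parallel group K1, K2, K3 -> (20*s^2 - s - 7)/(16*s^2 - 20*s + 4)
Step 2. add K4, K5 (parallel) -> (-s^3 - 3*s^2 - 2*s - 3)/(2*s^2 + 4*s + 2)
Step 3. close the feedback loop around (K1+K2+K3), (K4+K5) -> (-40*s^4 - 78*s^3 - 22*s^2 + 30*s + 14)/(20*s^5 + 27*s^4 + 6*s^3 + 77*s^2 + 7*s - 29)
Evaluating the step-3 result (the overall T(s)) at s = 0 gives T(0) = 14/(-29) = -14/29.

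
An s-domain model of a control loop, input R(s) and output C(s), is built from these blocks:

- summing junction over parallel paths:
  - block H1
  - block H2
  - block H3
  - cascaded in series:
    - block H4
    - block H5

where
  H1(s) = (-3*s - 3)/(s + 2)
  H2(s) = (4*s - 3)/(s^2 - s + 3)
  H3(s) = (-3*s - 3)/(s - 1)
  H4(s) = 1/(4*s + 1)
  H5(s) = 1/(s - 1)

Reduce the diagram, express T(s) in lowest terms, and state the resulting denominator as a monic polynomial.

Step 1. reduce the series chain H4, H5 -> 1/(4*s^2 - 3*s - 1)
Step 2. combine H1, H2, H3, (H4*H5) in parallel -> (-24*s^5 - 2*s^4 - 42*s^3 - 150*s^2 - 46*s + 3)/(4*s^5 + s^4 + 20*s^2 - 19*s - 6)
No further cancellation is possible in the step-2 result, so that is T(s). Its denominator becomes monic after dividing by the leading coefficient 4.

Therefore the answer is s^5 + s^4/4 + 5*s^2 - 19*s/4 - 3/2.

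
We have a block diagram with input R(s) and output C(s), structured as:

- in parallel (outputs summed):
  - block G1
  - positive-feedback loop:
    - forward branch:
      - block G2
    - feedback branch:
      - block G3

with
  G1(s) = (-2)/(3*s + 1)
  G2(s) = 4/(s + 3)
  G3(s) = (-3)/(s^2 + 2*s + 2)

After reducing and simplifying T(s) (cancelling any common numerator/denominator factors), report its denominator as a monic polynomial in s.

Step 1: apply the feedback formula to G2, G3, giving (4*s^2 + 8*s + 8)/(s^3 + 5*s^2 + 8*s + 18)
Step 2: add G1, [G2/(1-G2*G3)] (parallel), giving (10*s^3 + 18*s^2 + 16*s - 28)/(3*s^4 + 16*s^3 + 29*s^2 + 62*s + 18)
That last expression is T(s), already simplified. Scaling its denominator by 1/3 (the reciprocal of the leading coefficient) yields the monic denominator.

Final answer: s^4 + 16*s^3/3 + 29*s^2/3 + 62*s/3 + 6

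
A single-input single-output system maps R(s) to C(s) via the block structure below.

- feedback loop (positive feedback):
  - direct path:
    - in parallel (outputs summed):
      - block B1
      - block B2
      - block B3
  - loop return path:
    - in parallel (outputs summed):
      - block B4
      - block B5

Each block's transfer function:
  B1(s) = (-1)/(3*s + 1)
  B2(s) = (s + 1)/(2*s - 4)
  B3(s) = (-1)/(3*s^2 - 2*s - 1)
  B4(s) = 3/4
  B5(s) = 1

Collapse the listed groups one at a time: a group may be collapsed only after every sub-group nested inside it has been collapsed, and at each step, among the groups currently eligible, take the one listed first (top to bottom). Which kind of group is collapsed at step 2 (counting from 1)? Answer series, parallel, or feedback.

Step 1: sum the parallel branches B1, B2, B3
Step 2: combine B4, B5 in parallel
Step 3: apply the feedback formula to (B1+B2+B3), (B4+B5)
At step 2 the group reduced is parallel.

Hence the answer: parallel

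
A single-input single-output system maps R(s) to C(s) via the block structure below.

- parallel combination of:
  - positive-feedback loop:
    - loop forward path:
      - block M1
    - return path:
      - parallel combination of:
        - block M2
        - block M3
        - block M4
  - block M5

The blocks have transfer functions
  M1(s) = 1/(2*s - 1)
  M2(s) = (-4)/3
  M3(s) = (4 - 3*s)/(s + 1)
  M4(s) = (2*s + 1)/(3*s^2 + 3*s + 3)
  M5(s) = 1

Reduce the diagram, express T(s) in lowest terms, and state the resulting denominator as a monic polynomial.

Answer: s^4 + 11*s^3/3 + 3*s^2/2 + s/3 - 2

Working:
[1] reduce the parallel group M2, M3, M4 gives (-13*s^3 - 3*s^2 - 2*s + 9)/(3*s^3 + 6*s^2 + 6*s + 3)
[2] close the feedback loop around M1, (M2+M3+M4) gives (3*s^3 + 6*s^2 + 6*s + 3)/(6*s^4 + 22*s^3 + 9*s^2 + 2*s - 12)
[3] sum the parallel branches [M1/(1-M1*(M2+M3+M4))], M5 gives (6*s^4 + 25*s^3 + 15*s^2 + 8*s - 9)/(6*s^4 + 22*s^3 + 9*s^2 + 2*s - 12)
T(s) is the step-3 result (common factors already cancelled). Leading coefficient of the denominator: 6. Divide through by 6 for the monic polynomial.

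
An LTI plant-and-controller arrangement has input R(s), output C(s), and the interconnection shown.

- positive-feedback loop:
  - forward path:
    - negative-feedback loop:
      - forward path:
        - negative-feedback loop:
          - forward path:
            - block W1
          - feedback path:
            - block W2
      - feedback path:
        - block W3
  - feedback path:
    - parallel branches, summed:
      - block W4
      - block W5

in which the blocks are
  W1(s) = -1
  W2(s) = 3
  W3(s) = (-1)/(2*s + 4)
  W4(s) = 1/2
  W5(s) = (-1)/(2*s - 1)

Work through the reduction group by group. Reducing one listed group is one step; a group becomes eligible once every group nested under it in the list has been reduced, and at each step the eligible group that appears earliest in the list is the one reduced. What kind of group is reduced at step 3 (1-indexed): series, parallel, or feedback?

Step 1: feedback reduction of W1, W2
Step 2: close the feedback loop around [W1/(1+W1*W2)], W3
Step 3: reduce the parallel group W4, W5
Step 4: close the feedback loop around [[W1/(1+W1*W2)]/(1+[W1/(1+W1*W2)]*W3)], (W4+W5)
Step 3: parallel.

Final answer: parallel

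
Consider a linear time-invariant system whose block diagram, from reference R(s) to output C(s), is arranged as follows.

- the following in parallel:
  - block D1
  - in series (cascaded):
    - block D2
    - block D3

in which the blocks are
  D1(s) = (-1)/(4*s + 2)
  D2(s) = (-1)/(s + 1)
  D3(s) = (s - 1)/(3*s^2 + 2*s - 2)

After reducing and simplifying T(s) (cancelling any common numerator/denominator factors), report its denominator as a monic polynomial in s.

First reduce the diagram to T(s).

Step 1 - series reduction of D2, D3 gives (1 - s)/(3*s^3 + 5*s^2 - 2)
Step 2 - parallel reduction of D1, (D2*D3) gives (-3*s^3 - 9*s^2 + 2*s + 4)/(12*s^4 + 26*s^3 + 10*s^2 - 8*s - 4)
The result of step 2 is T(s) in lowest terms. Its denominator has leading coefficient 12; dividing the denominator through by 12 makes it monic.

Answer: s^4 + 13*s^3/6 + 5*s^2/6 - 2*s/3 - 1/3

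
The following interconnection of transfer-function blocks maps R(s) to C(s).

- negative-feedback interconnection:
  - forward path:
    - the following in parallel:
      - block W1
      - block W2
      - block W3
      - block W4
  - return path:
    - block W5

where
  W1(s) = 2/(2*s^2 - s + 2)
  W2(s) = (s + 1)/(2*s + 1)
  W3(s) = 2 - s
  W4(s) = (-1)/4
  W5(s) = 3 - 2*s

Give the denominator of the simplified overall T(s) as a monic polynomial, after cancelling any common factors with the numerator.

First reduce the diagram to T(s).

(1) add W1, W2, W3, W4 (parallel), giving (-16*s^4 + 36*s^3 - 8*s^2 + 33*s + 30)/(16*s^3 + 12*s + 8)
(2) apply the feedback formula to (W1+W2+W3+W4), W5, giving (-16*s^4 + 36*s^3 - 8*s^2 + 33*s + 30)/(32*s^5 - 120*s^4 + 140*s^3 - 90*s^2 + 51*s + 98)
Step 2 gives the fully reduced T(s), with no common factor left to cancel. The denominator's leading coefficient is 32, so divide each of its coefficients by 32 to get the monic form.

Answer: s^5 - 15*s^4/4 + 35*s^3/8 - 45*s^2/16 + 51*s/32 + 49/16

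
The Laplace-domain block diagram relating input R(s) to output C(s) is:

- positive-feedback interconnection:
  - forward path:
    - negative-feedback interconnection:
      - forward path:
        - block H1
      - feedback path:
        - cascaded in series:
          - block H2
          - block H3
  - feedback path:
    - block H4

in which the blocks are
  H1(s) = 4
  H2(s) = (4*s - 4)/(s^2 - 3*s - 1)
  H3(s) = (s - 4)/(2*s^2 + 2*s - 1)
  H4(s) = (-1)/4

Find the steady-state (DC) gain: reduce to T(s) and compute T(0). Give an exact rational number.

(1) combine H2, H3 in series; result (4*s^2 - 20*s + 16)/(2*s^4 - 4*s^3 - 9*s^2 + s + 1)
(2) feedback reduction of H1, (H2*H3); result (8*s^4 - 16*s^3 - 36*s^2 + 4*s + 4)/(2*s^4 - 4*s^3 + 7*s^2 - 79*s + 65)
(3) apply the feedback formula to [H1/(1+H1*(H2*H3))], H4; result (4*s^4 - 8*s^3 - 18*s^2 + 2*s + 2)/(2*s^4 - 4*s^3 - s^2 - 39*s + 33)
Step 3 gives the overall T(s). Then T(0) = 2/33.

Final answer: 2/33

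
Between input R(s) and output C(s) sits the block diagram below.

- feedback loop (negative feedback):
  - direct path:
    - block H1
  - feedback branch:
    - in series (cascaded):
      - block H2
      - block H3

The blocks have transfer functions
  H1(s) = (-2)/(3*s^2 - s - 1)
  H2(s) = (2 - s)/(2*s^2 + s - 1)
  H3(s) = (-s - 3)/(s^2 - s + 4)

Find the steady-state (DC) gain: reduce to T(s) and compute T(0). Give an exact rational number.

Answer: 1/2

Working:
(1) series reduction of H2, H3 -> (s^2 + s - 6)/(2*s^4 - s^3 + 6*s^2 + 5*s - 4)
(2) close the feedback loop around H1, (H2*H3) -> (-4*s^4 + 2*s^3 - 12*s^2 - 10*s + 8)/(6*s^6 - 5*s^5 + 17*s^4 + 10*s^3 - 25*s^2 - 3*s + 16)
Evaluating the step-2 result (the overall T(s)) at s = 0 gives T(0) = 8/16 = 1/2.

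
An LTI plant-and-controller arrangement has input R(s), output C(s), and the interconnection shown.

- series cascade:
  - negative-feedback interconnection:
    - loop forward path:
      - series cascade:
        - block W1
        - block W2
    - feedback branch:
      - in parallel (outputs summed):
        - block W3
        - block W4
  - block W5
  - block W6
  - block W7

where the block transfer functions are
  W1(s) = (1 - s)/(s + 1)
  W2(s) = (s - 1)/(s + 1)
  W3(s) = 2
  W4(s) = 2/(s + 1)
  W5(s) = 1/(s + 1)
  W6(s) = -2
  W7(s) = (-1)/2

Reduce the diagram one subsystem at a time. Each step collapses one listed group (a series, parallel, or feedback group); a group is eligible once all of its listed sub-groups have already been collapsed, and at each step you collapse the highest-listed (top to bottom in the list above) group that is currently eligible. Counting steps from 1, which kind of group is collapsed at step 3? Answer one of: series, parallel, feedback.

1. combine W1, W2 in series
2. sum the parallel branches W3, W4
3. close the feedback loop around (W1*W2), (W3+W4)
4. reduce the series chain [(W1*W2)/(1+(W1*W2)*(W3+W4))], W5, W6, W7
So the answer for step 3 is feedback.

Therefore the answer is feedback.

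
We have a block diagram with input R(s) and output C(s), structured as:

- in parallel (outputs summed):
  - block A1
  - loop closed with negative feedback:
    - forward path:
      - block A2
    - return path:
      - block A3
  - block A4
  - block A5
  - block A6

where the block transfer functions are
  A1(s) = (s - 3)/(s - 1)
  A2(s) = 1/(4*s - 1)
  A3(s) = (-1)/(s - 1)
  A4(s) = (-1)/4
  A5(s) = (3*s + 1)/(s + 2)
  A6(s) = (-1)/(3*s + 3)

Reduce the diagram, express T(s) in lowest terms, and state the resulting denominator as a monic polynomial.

Reducing step by step:

[1] apply the feedback formula to A2, A3; result (s - 1)/(4*s^2 - 5*s)
[2] reduce the parallel group A1, [A2/(1+A2*A3)], A4, A5, A6; result (180*s^5 - 205*s^4 - 482*s^3 + 289*s^2 + 338*s + 24)/(48*s^5 + 36*s^4 - 168*s^3 - 36*s^2 + 120*s)
The result of step 2 is T(s) in lowest terms. Its denominator has leading coefficient 48; dividing the denominator through by 48 makes it monic.

Answer: s^5 + 3*s^4/4 - 7*s^3/2 - 3*s^2/4 + 5*s/2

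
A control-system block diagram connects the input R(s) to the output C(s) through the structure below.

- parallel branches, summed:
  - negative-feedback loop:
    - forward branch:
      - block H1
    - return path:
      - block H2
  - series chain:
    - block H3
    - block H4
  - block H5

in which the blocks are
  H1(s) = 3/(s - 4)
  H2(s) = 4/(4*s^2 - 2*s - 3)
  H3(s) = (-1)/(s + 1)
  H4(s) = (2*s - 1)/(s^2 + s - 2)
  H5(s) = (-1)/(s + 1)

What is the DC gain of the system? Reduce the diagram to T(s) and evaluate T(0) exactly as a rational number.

1. apply the feedback formula to H1, H2; result (12*s^2 - 6*s - 9)/(4*s^3 - 18*s^2 + 5*s + 24)
2. combine H3, H4 in series; result (1 - 2*s)/(s^3 + 2*s^2 - s - 2)
3. parallel reduction of [H1/(1+H1*H2)], (H3*H4), H5; result (8*s^5 + 24*s^4 + 28*s^3 - 129*s^2 - 36*s + 90)/(4*s^6 - 10*s^5 - 35*s^4 + 44*s^3 + 79*s^2 - 34*s - 48)
DC gain: substitute s = 0 into T(s) from step 3: T(0) = 90/(-48) = -15/8.

Answer: -15/8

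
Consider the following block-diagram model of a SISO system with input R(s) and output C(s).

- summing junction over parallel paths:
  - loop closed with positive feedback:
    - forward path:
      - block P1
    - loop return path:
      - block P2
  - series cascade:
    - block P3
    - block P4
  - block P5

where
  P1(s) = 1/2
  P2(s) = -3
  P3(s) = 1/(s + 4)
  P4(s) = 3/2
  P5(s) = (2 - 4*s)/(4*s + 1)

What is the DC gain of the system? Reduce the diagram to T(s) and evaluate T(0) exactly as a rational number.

Answer: 103/40

Working:
Step 1 - feedback reduction of P1, P2 = 1/5
Step 2 - reduce the series chain P3, P4 = 3/(2*s + 8)
Step 3 - parallel reduction of [P1/(1-P1*P2)], (P3*P4), P5 = (-32*s^2 - 46*s + 103)/(40*s^2 + 170*s + 40)
That last expression is T(s); at s = 0 only the constant terms survive, so T(0) = 103/40.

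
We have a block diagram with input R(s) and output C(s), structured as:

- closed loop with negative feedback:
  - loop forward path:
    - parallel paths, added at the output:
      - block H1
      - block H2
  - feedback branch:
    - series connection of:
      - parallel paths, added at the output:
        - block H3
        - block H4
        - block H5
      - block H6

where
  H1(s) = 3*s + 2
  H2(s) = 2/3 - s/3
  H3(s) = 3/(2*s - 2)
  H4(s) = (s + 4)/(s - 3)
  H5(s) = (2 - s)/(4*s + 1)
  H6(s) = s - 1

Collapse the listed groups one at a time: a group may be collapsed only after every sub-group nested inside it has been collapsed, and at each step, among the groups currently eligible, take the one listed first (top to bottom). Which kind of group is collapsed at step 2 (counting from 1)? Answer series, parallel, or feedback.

Step 1. sum the parallel branches H1, H2
Step 2. parallel reduction of H3, H4, H5
Step 3. combine (H3+H4+H5), H6 in series
Step 4. close the feedback loop around (H1+H2), ((H3+H4+H5)*H6)
At step 2 the group reduced is parallel.

Hence the answer: parallel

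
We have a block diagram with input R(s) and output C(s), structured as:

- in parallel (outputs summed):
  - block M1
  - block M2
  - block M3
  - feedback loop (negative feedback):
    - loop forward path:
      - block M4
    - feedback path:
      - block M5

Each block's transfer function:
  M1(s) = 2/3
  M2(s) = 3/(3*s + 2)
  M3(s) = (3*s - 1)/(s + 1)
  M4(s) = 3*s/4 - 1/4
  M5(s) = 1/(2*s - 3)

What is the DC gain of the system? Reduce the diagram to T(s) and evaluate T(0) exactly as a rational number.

Answer: 73/78

Working:
Step 1 - apply the feedback formula to M4, M5 gives (6*s^2 - 11*s + 3)/(11*s - 13)
Step 2 - combine M1, M2, M3, [M4/(1+M4*M5)] in parallel gives (54*s^4 + 354*s^3 - 223*s^2 - 308*s - 73)/(99*s^3 + 48*s^2 - 129*s - 78)
That last expression is T(s); at s = 0 only the constant terms survive, so T(0) = -73/(-78) = 73/78.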